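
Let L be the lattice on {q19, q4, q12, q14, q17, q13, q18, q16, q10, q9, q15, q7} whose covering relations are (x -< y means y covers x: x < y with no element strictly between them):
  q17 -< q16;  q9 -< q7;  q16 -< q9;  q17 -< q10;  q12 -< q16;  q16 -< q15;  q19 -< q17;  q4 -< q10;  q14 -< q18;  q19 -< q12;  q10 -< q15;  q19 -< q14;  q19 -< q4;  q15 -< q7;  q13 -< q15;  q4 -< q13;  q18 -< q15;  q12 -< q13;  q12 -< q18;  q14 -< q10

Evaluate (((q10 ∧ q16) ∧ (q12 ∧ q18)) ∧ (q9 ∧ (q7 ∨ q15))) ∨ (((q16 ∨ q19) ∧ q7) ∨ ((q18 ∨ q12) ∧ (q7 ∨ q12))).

q15

q10 ∧ q16 = q17
q12 ∧ q18 = q12
q17 ∧ q12 = q19
q7 ∨ q15 = q7
q9 ∧ q7 = q9
q19 ∧ q9 = q19
q16 ∨ q19 = q16
q16 ∧ q7 = q16
q18 ∨ q12 = q18
q7 ∨ q12 = q7
q18 ∧ q7 = q18
q16 ∨ q18 = q15
q19 ∨ q15 = q15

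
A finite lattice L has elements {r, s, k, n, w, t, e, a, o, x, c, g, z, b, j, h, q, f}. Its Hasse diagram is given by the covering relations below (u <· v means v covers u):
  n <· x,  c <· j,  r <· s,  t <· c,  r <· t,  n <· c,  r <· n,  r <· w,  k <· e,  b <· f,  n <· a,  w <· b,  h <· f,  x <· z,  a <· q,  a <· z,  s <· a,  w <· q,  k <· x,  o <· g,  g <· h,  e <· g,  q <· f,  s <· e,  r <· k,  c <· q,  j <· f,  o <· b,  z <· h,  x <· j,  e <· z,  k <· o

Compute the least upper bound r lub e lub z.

z

Common upper bounds of {r, e, z}: f, h, z.
The least among these is z.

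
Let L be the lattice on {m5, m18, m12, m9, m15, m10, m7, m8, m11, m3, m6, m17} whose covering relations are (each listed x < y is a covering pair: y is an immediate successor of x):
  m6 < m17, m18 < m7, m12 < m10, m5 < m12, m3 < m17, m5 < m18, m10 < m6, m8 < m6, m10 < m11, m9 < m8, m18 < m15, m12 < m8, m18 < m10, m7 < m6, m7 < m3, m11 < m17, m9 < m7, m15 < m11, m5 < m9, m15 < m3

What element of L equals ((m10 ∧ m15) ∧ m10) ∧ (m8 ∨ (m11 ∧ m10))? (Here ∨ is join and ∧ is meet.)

m10 ∧ m15 = m18
m18 ∧ m10 = m18
m11 ∧ m10 = m10
m8 ∨ m10 = m6
m18 ∧ m6 = m18

m18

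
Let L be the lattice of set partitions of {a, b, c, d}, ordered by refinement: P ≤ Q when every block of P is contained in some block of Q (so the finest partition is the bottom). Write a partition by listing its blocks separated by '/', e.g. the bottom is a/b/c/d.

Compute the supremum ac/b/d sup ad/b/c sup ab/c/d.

The join of ac/b/d, ad/b/c, ab/c/d merges any blocks that overlap across the partitions, giving abcd.

abcd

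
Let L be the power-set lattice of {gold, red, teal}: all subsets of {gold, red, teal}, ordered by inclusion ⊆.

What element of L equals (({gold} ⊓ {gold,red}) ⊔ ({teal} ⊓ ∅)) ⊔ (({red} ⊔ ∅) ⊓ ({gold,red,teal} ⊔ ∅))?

{gold,red}

{gold} ∧ {gold,red} = {gold}
{teal} ∧ ∅ = ∅
{gold} ∨ ∅ = {gold}
{red} ∨ ∅ = {red}
{gold,red,teal} ∨ ∅ = {gold,red,teal}
{red} ∧ {gold,red,teal} = {red}
{gold} ∨ {red} = {gold,red}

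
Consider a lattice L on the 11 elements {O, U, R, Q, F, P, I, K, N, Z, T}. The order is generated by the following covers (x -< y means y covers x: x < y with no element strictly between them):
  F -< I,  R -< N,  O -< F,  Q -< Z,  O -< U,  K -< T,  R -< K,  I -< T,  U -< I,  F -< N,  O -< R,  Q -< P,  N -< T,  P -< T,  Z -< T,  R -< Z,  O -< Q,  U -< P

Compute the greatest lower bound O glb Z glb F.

O

Common lower bounds of {O, Z, F}: O.
The greatest among these is O.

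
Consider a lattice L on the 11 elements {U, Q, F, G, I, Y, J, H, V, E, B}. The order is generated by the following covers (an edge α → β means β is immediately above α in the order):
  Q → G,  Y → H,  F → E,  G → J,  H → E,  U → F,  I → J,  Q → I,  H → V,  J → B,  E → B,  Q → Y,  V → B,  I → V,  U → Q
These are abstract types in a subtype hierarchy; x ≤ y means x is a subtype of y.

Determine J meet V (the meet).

Common lower bounds of {J, V}: I, Q, U.
The greatest among these is I.

I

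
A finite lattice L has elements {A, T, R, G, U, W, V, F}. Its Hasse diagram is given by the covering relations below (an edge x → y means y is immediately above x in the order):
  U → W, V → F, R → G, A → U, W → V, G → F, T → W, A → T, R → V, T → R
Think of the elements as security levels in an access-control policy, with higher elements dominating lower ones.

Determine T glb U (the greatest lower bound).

A

Common lower bounds of {T, U}: A.
The greatest among these is A.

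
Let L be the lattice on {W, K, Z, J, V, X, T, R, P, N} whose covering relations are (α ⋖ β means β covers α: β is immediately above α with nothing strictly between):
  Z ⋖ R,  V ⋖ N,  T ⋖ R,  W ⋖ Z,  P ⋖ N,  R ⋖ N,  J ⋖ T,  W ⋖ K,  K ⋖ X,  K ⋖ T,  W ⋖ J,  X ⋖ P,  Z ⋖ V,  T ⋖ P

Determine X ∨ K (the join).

Common upper bounds of {X, K}: N, P, X.
The least among these is X.

X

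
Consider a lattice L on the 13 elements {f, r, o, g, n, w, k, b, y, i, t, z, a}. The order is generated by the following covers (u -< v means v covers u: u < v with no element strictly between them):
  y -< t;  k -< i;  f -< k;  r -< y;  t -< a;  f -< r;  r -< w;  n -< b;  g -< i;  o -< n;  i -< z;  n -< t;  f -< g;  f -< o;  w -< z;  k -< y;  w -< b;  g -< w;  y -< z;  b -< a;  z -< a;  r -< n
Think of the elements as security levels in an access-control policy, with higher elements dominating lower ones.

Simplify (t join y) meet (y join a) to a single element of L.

t

t ∨ y = t
y ∨ a = a
t ∧ a = t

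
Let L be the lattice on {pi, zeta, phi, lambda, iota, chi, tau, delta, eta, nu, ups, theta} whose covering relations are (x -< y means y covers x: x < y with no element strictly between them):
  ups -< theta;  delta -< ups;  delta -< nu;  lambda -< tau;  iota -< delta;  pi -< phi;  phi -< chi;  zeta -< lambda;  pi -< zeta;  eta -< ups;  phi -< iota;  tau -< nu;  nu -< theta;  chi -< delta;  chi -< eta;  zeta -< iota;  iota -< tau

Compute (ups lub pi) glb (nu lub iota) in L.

delta

ups ∨ pi = ups
nu ∨ iota = nu
ups ∧ nu = delta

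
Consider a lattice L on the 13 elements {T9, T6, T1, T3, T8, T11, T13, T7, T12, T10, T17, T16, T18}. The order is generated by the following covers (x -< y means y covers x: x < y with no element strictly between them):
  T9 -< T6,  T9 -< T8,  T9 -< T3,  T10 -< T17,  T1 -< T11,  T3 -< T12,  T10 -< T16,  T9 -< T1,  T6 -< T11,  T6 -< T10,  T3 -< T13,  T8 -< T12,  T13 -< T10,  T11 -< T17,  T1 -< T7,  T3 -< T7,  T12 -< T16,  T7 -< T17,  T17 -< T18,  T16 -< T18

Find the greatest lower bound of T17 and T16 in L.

Common lower bounds of {T17, T16}: T10, T13, T3, T6, T9.
The greatest among these is T10.

T10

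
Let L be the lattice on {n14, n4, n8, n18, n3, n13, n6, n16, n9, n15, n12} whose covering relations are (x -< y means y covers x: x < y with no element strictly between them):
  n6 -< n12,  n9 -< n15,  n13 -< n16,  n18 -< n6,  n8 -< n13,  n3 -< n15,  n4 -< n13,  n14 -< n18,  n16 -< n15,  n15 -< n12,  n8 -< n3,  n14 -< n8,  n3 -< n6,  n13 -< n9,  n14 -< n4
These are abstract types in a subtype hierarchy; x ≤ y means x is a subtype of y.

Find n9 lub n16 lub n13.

Common upper bounds of {n9, n16, n13}: n12, n15.
The least among these is n15.

n15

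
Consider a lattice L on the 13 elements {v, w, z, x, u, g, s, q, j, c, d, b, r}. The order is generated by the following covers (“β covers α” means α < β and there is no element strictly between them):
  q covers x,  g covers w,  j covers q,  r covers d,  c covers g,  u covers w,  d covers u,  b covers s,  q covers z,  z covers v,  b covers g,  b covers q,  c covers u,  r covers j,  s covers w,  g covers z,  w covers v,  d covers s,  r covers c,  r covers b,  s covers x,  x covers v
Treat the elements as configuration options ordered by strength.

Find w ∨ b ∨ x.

b

Common upper bounds of {w, b, x}: b, r.
The least among these is b.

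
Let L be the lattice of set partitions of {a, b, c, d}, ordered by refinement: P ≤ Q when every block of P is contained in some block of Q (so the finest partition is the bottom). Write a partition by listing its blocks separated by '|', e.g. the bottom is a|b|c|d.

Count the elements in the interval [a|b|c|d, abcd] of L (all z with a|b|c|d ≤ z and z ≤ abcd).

The interval [a|b|c|d, abcd] = {abcd, abc|d, abd|c, ab|cd, ab|c|d, acd|b, ac|bd, ac|b|d, ad|bc, ad|b|c, a|bcd, a|bc|d, a|bd|c, a|b|cd, a|b|c|d}, which has 15 elements.

15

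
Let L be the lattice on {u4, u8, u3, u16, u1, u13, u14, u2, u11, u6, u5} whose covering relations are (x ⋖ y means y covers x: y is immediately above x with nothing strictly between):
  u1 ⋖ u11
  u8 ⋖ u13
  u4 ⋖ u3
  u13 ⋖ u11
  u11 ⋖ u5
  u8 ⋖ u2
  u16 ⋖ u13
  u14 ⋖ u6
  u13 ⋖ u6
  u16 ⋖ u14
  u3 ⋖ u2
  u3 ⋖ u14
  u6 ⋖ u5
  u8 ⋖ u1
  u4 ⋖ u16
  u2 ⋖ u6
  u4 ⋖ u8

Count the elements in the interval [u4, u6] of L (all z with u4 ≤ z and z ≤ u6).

The interval [u4, u6] = {u13, u14, u16, u2, u3, u4, u6, u8}, which has 8 elements.

8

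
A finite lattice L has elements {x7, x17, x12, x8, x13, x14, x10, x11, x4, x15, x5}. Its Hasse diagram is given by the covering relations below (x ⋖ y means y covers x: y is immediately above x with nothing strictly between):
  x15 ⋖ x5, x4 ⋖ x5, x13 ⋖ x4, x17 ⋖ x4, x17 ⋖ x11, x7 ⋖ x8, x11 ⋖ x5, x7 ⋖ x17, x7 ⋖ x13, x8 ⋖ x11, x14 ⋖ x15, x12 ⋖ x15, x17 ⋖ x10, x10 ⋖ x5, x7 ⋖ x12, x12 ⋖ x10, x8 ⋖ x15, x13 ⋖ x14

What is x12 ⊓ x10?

x12

Common lower bounds of {x12, x10}: x12, x7.
The greatest among these is x12.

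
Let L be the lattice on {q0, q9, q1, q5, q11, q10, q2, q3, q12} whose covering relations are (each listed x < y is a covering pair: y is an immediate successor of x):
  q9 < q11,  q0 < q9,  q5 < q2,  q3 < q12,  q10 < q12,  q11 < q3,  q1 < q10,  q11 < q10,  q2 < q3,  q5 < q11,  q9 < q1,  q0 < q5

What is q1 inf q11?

Common lower bounds of {q1, q11}: q0, q9.
The greatest among these is q9.

q9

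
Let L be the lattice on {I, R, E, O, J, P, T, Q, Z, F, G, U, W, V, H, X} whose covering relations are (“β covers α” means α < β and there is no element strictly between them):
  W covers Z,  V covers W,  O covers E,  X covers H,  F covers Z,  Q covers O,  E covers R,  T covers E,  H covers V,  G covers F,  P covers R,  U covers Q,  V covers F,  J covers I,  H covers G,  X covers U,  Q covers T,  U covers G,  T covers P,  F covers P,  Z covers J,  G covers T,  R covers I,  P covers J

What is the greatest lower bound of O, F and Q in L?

R

Common lower bounds of {O, F, Q}: I, R.
The greatest among these is R.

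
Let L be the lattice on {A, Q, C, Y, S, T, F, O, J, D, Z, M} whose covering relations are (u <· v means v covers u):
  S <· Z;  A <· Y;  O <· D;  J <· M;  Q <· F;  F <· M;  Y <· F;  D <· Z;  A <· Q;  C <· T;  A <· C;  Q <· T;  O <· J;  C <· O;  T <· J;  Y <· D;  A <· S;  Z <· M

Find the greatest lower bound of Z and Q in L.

A

Common lower bounds of {Z, Q}: A.
The greatest among these is A.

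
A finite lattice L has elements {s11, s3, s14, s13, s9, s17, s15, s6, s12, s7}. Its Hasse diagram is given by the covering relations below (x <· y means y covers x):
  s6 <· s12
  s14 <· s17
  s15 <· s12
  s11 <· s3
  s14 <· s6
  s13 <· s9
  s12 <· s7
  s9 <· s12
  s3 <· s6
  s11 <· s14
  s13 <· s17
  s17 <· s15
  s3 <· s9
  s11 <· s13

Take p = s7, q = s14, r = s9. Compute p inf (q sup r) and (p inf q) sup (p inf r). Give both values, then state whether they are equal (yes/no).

s12; s12; yes

q sup r = s12, so p inf (q sup r) = s7 inf s12 = s12.
p inf q = s14 and p inf r = s9, so (p inf q) sup (p inf r) = s14 sup s9 = s12.
Equal: yes.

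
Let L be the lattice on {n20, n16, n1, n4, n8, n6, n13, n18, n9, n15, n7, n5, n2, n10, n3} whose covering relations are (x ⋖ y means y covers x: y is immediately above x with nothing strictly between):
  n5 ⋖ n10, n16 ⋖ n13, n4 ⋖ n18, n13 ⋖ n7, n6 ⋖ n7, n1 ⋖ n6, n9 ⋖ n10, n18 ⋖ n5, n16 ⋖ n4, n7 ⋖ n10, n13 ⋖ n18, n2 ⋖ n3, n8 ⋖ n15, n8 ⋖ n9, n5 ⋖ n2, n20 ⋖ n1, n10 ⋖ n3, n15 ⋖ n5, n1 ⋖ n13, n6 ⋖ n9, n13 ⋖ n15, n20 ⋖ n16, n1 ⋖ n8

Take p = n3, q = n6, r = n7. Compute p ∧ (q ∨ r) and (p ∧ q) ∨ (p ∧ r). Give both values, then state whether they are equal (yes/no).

n7; n7; yes

q ∨ r = n7, so p ∧ (q ∨ r) = n3 ∧ n7 = n7.
p ∧ q = n6 and p ∧ r = n7, so (p ∧ q) ∨ (p ∧ r) = n6 ∨ n7 = n7.
Equal: yes.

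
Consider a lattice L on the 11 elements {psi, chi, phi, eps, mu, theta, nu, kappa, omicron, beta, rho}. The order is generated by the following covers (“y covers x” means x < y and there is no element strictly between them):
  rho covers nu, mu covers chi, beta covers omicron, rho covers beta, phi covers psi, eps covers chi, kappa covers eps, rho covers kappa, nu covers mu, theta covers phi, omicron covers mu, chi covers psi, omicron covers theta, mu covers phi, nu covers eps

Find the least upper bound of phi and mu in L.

mu

Common upper bounds of {phi, mu}: beta, mu, nu, omicron, rho.
The least among these is mu.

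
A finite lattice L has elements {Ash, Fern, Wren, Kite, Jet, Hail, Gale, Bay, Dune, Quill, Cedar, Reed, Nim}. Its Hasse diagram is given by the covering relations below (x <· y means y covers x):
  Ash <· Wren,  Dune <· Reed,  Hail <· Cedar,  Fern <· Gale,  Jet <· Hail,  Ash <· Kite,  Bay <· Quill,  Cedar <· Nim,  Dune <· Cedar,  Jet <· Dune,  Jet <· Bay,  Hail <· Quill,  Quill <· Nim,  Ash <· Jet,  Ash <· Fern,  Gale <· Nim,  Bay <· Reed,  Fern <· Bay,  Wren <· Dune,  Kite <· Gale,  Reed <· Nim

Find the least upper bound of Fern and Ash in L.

Common upper bounds of {Fern, Ash}: Bay, Fern, Gale, Nim, Quill, Reed.
The least among these is Fern.

Fern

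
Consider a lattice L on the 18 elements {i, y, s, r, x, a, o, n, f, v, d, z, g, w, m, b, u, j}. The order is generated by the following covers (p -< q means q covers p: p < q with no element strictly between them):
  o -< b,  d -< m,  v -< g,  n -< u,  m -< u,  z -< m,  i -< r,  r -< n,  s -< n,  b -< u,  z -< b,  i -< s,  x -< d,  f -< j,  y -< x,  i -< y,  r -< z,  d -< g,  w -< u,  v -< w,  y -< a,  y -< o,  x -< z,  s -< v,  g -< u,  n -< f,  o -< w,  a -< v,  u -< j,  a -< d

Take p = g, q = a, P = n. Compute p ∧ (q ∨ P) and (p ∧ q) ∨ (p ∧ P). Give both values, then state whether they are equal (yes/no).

q ∨ P = u, so p ∧ (q ∨ P) = g ∧ u = g.
p ∧ q = a and p ∧ P = s, so (p ∧ q) ∨ (p ∧ P) = a ∨ s = v.
Equal: no.

g; v; no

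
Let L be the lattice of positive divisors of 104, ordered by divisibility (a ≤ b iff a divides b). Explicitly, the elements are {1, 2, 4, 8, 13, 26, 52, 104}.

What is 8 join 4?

8

In the divisibility order, the join is the least common multiple: lcm(8, 4) = 8.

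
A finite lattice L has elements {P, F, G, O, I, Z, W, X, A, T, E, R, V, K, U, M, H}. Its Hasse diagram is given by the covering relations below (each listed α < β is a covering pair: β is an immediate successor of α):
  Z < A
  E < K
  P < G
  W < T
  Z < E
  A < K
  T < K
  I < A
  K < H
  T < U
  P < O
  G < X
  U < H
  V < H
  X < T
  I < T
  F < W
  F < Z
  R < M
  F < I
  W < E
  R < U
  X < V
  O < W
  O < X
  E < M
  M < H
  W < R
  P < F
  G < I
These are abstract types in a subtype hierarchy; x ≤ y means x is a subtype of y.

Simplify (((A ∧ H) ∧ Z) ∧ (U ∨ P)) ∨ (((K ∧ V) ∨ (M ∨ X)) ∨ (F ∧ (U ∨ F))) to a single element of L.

H

A ∧ H = A
A ∧ Z = Z
U ∨ P = U
Z ∧ U = F
K ∧ V = X
M ∨ X = H
X ∨ H = H
U ∨ F = U
F ∧ U = F
H ∨ F = H
F ∨ H = H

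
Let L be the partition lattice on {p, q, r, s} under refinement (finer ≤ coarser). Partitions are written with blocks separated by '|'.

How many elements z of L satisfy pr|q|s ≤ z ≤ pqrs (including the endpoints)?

The interval [pr|q|s, pqrs] = {pqrs, pqr|s, prs|q, pr|qs, pr|q|s}, which has 5 elements.

5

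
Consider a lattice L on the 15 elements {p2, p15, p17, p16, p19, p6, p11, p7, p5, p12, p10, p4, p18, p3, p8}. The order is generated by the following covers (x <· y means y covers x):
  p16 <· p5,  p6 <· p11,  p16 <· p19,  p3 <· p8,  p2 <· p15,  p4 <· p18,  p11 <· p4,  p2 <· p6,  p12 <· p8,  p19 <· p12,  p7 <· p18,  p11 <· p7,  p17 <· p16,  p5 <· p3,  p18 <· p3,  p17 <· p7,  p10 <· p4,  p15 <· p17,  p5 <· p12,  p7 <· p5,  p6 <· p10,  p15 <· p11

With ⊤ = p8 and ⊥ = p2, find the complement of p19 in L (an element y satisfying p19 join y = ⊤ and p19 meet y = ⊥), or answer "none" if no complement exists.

Need y with p19 ∨ y = p8 and p19 ∧ y = p2.
Checking each element gives: p10.

p10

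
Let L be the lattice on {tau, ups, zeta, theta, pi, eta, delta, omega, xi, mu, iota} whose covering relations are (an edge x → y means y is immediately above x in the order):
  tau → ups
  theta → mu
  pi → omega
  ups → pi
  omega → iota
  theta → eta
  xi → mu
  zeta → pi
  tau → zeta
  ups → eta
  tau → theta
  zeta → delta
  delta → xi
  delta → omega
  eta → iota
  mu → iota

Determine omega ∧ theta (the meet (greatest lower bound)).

tau

Common lower bounds of {omega, theta}: tau.
The greatest among these is tau.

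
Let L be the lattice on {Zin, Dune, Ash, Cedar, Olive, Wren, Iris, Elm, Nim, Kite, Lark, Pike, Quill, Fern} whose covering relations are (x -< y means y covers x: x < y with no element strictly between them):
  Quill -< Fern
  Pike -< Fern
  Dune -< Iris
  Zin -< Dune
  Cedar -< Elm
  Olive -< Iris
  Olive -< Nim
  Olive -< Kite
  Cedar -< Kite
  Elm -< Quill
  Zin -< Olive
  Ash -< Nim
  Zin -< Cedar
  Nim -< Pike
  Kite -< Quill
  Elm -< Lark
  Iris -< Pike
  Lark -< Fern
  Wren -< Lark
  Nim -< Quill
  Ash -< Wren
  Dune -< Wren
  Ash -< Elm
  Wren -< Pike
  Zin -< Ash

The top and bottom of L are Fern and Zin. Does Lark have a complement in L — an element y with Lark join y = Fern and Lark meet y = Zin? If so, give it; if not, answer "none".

Need y with Lark ∨ y = Fern and Lark ∧ y = Zin.
Checking each element gives: Olive.

Olive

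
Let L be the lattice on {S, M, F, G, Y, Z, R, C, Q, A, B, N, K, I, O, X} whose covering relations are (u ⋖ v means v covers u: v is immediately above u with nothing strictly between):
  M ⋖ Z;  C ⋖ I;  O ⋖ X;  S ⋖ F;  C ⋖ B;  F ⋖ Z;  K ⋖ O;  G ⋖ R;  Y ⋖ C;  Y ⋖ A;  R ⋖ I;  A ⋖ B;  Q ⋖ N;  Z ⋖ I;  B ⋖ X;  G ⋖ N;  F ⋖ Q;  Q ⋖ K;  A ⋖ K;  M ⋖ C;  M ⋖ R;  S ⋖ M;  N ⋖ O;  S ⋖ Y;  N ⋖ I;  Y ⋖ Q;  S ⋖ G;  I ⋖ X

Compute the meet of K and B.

Common lower bounds of {K, B}: A, S, Y.
The greatest among these is A.

A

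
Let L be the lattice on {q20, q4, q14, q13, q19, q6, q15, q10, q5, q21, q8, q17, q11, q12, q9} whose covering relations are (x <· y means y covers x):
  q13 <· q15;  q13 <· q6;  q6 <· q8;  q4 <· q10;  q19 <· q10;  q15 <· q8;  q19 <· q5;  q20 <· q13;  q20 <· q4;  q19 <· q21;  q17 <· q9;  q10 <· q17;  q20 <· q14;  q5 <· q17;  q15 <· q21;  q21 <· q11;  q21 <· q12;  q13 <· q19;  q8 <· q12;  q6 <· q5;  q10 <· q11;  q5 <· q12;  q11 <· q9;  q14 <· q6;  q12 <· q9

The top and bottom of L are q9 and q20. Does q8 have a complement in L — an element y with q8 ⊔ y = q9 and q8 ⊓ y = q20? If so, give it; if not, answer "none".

Need y with q8 ∨ y = q9 and q8 ∧ y = q20.
Checking each element gives: q4.

q4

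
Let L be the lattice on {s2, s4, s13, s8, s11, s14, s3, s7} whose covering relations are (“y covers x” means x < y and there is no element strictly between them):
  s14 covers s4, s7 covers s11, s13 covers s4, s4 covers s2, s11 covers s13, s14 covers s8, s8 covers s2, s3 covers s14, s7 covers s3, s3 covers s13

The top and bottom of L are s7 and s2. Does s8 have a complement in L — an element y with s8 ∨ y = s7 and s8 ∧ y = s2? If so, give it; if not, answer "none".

Need y with s8 ∨ y = s7 and s8 ∧ y = s2.
Checking each element gives: s11.

s11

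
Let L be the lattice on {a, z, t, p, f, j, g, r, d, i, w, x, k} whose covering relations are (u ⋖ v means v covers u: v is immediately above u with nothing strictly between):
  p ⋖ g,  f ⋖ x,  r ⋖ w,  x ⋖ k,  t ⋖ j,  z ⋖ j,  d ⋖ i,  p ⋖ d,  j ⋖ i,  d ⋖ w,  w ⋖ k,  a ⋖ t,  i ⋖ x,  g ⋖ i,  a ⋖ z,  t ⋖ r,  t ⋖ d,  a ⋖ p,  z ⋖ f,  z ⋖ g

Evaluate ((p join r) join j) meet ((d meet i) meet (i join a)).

p ∨ r = w
w ∨ j = k
d ∧ i = d
i ∨ a = i
d ∧ i = d
k ∧ d = d

d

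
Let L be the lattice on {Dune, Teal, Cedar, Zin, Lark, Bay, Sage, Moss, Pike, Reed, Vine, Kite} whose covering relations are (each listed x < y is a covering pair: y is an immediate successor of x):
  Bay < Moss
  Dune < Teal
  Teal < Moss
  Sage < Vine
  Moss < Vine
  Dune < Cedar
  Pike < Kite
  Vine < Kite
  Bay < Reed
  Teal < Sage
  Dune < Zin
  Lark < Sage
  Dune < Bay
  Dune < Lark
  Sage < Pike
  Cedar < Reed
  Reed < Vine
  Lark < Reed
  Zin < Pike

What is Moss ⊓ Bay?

Common lower bounds of {Moss, Bay}: Bay, Dune.
The greatest among these is Bay.

Bay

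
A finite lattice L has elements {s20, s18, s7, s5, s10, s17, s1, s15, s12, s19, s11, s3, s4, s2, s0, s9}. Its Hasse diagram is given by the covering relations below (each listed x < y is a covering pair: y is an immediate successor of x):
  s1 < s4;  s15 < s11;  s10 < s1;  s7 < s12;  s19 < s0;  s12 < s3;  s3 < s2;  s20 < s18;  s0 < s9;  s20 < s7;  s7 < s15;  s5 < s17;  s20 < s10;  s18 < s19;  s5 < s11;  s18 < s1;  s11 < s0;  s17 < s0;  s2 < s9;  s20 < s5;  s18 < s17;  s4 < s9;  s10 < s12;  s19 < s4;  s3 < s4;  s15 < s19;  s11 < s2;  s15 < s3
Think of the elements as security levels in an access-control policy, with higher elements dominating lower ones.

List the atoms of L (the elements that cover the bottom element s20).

s10, s18, s5, s7

The atoms are exactly the elements that cover s20: s10, s18, s5, s7.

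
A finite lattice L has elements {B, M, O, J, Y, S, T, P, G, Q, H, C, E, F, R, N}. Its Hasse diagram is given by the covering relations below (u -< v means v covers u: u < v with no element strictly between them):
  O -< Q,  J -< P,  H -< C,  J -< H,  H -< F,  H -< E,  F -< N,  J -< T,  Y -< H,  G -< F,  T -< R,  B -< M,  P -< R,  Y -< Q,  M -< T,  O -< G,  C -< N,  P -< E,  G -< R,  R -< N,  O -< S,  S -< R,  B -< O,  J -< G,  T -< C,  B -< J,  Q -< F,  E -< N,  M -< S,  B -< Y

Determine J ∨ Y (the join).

Common upper bounds of {J, Y}: C, E, F, H, N.
The least among these is H.

H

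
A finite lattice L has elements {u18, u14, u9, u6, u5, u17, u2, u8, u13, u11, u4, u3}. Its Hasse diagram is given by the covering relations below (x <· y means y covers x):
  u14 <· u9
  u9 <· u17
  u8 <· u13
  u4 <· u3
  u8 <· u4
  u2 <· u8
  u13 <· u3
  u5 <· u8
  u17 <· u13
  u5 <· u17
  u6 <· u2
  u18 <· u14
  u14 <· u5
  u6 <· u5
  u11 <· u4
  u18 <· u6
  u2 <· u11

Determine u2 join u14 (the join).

u8

Common upper bounds of {u2, u14}: u13, u3, u4, u8.
The least among these is u8.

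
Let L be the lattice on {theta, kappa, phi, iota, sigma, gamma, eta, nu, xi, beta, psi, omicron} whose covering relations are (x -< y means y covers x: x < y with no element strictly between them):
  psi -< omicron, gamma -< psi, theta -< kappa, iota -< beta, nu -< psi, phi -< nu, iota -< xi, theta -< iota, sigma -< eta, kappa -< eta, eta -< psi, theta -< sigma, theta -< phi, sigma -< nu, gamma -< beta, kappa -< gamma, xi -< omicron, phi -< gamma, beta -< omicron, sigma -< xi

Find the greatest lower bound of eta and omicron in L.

eta

Common lower bounds of {eta, omicron}: eta, kappa, sigma, theta.
The greatest among these is eta.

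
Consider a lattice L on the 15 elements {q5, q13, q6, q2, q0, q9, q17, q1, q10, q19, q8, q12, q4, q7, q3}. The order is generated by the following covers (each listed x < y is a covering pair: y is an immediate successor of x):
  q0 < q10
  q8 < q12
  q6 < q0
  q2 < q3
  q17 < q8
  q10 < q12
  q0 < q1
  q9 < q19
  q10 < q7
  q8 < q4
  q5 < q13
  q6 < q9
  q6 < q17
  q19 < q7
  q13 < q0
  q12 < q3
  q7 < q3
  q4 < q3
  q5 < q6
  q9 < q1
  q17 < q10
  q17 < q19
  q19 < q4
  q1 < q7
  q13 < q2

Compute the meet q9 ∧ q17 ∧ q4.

Common lower bounds of {q9, q17, q4}: q5, q6.
The greatest among these is q6.

q6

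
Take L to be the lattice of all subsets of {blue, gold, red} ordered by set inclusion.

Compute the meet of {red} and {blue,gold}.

Under ⊆, meet is intersection: {red} ∩ {blue,gold} = {}.

{}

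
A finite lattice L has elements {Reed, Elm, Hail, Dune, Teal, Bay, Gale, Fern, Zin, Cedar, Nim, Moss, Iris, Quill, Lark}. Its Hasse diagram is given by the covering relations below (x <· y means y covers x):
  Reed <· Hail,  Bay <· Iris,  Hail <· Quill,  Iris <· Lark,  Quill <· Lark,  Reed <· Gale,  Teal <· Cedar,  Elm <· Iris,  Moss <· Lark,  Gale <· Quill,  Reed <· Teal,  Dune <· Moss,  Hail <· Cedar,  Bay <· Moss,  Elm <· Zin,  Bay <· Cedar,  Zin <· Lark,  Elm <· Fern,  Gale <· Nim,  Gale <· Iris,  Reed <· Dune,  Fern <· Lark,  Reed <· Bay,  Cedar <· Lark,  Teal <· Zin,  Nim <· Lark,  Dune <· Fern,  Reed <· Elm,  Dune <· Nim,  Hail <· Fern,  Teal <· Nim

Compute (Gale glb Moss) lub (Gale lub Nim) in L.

Gale ∧ Moss = Reed
Gale ∨ Nim = Nim
Reed ∨ Nim = Nim

Nim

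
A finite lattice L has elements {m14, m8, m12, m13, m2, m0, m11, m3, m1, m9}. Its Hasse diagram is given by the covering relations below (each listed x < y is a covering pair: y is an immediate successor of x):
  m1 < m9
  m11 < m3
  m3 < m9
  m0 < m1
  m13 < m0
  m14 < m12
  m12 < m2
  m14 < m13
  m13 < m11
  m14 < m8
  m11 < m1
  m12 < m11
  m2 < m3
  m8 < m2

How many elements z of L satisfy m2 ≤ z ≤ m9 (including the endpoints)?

3

The interval [m2, m9] = {m2, m3, m9}, which has 3 elements.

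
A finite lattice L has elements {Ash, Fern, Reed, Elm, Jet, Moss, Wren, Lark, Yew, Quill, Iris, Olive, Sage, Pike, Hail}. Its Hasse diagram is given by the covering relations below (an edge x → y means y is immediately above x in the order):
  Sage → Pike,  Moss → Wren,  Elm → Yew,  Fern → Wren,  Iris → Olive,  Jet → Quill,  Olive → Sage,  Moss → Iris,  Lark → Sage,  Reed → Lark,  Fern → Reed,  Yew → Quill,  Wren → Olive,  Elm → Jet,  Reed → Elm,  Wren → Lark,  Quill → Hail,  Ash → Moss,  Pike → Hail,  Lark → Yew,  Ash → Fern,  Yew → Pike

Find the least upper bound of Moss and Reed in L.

Lark

Common upper bounds of {Moss, Reed}: Hail, Lark, Pike, Quill, Sage, Yew.
The least among these is Lark.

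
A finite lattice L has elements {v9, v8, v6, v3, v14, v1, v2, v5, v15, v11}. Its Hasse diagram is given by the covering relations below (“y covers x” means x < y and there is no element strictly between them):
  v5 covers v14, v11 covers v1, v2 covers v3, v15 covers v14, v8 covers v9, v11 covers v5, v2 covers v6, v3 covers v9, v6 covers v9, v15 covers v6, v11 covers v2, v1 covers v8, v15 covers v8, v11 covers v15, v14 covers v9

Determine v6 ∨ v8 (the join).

v15

Common upper bounds of {v6, v8}: v11, v15.
The least among these is v15.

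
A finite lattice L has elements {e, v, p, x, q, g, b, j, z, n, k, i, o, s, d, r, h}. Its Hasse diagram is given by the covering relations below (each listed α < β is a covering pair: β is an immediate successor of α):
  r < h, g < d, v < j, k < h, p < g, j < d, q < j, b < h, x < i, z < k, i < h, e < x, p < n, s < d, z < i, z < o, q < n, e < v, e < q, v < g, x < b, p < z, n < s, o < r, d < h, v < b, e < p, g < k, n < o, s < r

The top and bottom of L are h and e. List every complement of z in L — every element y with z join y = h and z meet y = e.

Need y with z ∨ y = h and z ∧ y = e.
Checking each element gives: b, j.

b, j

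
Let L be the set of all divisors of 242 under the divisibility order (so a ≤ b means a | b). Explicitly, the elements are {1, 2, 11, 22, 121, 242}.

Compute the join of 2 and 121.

242

In the divisibility order, the join is the least common multiple: lcm(2, 121) = 242.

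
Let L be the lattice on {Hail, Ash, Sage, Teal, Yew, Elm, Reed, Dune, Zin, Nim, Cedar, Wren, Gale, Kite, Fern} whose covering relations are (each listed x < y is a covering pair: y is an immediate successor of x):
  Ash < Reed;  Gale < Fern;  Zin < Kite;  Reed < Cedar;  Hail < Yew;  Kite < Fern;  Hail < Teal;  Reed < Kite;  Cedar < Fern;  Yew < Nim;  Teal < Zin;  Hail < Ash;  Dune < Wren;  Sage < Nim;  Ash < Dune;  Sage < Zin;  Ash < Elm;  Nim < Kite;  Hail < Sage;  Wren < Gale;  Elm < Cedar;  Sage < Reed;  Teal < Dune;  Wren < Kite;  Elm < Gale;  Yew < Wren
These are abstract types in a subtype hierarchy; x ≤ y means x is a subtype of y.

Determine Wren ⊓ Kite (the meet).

Wren

Common lower bounds of {Wren, Kite}: Ash, Dune, Hail, Teal, Wren, Yew.
The greatest among these is Wren.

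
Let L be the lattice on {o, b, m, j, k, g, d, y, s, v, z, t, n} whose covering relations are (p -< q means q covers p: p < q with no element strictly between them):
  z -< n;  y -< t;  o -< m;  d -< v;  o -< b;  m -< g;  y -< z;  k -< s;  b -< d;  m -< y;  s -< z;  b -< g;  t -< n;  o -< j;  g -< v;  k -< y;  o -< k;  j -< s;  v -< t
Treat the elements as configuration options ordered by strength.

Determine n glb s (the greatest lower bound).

Common lower bounds of {n, s}: j, k, o, s.
The greatest among these is s.

s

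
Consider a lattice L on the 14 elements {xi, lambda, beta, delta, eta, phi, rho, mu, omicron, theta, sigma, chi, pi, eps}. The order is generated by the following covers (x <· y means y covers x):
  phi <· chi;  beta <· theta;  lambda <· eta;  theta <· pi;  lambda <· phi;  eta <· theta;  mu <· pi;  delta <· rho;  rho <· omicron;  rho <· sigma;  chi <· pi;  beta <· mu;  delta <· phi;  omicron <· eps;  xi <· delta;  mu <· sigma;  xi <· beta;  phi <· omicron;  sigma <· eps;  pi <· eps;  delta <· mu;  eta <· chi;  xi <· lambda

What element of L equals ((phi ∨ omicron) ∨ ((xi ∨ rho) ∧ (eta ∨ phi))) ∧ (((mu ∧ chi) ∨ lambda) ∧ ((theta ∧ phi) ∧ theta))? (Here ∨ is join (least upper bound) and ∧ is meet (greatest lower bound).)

phi ∨ omicron = omicron
xi ∨ rho = rho
eta ∨ phi = chi
rho ∧ chi = delta
omicron ∨ delta = omicron
mu ∧ chi = delta
delta ∨ lambda = phi
theta ∧ phi = lambda
lambda ∧ theta = lambda
phi ∧ lambda = lambda
omicron ∧ lambda = lambda

lambda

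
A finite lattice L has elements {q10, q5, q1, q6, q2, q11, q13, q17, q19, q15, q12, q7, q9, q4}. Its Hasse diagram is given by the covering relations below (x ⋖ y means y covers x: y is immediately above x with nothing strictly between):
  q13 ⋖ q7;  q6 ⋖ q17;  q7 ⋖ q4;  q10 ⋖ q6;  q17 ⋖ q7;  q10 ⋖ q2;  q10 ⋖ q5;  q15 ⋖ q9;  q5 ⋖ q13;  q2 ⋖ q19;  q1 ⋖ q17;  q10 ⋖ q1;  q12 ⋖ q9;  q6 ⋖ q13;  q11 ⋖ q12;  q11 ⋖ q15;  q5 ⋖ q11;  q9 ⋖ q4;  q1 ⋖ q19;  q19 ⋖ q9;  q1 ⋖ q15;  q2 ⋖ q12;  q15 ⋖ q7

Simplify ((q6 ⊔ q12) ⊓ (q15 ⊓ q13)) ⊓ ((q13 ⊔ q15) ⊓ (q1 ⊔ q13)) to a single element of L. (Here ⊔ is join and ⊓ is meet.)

q6 ∨ q12 = q4
q15 ∧ q13 = q5
q4 ∧ q5 = q5
q13 ∨ q15 = q7
q1 ∨ q13 = q7
q7 ∧ q7 = q7
q5 ∧ q7 = q5

q5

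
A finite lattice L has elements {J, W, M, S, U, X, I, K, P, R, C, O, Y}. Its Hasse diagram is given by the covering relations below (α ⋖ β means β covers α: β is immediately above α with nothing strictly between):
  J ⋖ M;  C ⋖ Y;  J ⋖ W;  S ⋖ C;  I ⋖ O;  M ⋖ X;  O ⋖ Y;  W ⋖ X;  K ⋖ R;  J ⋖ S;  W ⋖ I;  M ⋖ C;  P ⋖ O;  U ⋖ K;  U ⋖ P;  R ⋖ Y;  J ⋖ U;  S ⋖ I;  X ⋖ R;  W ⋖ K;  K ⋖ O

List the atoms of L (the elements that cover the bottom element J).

M, S, U, W

The atoms are exactly the elements that cover J: M, S, U, W.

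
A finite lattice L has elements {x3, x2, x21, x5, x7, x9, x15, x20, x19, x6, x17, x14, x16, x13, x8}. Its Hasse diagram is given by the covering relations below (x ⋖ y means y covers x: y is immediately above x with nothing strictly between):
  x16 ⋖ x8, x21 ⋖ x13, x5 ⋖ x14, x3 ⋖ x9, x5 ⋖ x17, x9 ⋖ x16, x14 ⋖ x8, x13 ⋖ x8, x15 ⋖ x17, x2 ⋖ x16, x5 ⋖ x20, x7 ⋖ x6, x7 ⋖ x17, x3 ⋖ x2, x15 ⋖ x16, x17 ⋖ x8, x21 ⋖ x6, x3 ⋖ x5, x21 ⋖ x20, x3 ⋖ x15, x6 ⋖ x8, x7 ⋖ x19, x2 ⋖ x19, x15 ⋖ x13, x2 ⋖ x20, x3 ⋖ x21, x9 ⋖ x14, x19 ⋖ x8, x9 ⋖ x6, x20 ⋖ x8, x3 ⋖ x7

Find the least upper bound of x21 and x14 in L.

Common upper bounds of {x21, x14}: x8.
The least among these is x8.

x8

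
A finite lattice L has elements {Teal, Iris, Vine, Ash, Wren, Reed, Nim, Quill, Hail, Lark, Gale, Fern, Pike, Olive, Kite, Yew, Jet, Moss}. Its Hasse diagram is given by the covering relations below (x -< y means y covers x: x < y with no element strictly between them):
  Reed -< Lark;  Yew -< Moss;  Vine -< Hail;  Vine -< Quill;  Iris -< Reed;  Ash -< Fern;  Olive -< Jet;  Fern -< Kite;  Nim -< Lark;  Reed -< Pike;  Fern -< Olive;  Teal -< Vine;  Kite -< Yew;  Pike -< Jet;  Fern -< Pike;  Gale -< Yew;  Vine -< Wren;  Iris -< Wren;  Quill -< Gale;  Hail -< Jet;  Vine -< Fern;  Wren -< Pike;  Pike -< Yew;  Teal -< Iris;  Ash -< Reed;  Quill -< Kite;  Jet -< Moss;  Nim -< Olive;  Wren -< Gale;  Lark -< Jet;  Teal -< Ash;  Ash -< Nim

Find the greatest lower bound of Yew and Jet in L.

Pike

Common lower bounds of {Yew, Jet}: Ash, Fern, Iris, Pike, Reed, Teal, Vine, Wren.
The greatest among these is Pike.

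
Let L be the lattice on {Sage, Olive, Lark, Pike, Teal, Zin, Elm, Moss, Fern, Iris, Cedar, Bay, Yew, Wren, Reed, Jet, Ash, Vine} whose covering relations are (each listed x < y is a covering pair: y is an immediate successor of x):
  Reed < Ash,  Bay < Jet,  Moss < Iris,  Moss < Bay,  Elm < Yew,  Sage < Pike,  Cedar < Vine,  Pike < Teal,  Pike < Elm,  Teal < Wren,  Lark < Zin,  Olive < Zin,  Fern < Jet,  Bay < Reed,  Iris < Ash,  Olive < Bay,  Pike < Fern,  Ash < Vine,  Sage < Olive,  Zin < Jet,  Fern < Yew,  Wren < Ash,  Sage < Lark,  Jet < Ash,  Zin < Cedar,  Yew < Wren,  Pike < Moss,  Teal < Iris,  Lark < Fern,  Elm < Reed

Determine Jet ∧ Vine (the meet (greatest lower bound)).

Common lower bounds of {Jet, Vine}: Bay, Fern, Jet, Lark, Moss, Olive, Pike, Sage, Zin.
The greatest among these is Jet.

Jet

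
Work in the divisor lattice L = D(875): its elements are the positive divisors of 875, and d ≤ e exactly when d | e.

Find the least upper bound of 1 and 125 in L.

In the divisibility order, the join is the least common multiple: lcm(1, 125) = 125.

125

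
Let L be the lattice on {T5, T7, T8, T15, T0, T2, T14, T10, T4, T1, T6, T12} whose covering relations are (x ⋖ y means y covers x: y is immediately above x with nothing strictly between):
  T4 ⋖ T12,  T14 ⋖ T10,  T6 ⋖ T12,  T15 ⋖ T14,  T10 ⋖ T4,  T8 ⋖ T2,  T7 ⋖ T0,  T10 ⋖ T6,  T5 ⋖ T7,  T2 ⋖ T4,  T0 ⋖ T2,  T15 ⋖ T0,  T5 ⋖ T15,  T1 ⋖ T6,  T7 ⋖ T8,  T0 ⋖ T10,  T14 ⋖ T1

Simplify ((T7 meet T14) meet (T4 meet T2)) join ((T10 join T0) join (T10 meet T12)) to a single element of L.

T7 ∧ T14 = T5
T4 ∧ T2 = T2
T5 ∧ T2 = T5
T10 ∨ T0 = T10
T10 ∧ T12 = T10
T10 ∨ T10 = T10
T5 ∨ T10 = T10

T10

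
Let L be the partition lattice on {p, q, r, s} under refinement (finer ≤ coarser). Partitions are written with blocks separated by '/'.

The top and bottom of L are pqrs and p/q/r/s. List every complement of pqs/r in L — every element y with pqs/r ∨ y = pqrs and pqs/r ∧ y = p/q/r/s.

p/q/rs, p/qr/s, pr/q/s

Need y with pqs/r ∨ y = pqrs and pqs/r ∧ y = p/q/r/s.
Checking each element gives: p/q/rs, p/qr/s, pr/q/s.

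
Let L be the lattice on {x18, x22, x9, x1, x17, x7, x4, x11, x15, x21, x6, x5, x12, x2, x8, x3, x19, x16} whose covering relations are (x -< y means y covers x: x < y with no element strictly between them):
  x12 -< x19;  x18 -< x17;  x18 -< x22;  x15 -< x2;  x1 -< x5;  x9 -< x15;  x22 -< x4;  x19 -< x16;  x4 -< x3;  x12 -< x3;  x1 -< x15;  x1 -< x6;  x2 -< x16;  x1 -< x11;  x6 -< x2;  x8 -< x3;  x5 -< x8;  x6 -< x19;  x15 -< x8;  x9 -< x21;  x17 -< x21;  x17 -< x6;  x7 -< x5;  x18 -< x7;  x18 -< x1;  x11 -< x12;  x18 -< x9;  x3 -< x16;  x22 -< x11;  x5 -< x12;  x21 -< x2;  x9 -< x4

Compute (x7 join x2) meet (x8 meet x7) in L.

x7

x7 ∨ x2 = x16
x8 ∧ x7 = x7
x16 ∧ x7 = x7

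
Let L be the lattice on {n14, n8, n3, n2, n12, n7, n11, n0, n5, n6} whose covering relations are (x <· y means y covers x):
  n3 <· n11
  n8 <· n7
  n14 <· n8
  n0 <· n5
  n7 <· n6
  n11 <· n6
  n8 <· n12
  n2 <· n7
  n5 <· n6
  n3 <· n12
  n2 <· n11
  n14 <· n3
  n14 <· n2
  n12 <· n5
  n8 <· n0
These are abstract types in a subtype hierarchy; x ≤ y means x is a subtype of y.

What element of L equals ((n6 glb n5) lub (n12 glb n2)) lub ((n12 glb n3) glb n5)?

n6 ∧ n5 = n5
n12 ∧ n2 = n14
n5 ∨ n14 = n5
n12 ∧ n3 = n3
n3 ∧ n5 = n3
n5 ∨ n3 = n5

n5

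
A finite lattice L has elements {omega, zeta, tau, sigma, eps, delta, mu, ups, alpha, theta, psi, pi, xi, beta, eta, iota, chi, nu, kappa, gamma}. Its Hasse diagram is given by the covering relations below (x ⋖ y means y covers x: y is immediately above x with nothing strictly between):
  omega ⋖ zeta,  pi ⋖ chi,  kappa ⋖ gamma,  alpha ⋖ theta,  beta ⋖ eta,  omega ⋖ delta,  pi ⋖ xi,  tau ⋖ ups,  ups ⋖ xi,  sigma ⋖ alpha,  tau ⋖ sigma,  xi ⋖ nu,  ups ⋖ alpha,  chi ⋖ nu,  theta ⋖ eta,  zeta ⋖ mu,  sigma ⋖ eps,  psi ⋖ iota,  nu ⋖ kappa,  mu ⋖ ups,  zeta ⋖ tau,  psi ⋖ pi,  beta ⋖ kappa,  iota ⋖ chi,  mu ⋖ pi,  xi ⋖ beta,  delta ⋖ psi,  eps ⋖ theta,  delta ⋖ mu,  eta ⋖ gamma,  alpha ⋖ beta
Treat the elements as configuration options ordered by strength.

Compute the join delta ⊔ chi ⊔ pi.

chi

Common upper bounds of {delta, chi, pi}: chi, gamma, kappa, nu.
The least among these is chi.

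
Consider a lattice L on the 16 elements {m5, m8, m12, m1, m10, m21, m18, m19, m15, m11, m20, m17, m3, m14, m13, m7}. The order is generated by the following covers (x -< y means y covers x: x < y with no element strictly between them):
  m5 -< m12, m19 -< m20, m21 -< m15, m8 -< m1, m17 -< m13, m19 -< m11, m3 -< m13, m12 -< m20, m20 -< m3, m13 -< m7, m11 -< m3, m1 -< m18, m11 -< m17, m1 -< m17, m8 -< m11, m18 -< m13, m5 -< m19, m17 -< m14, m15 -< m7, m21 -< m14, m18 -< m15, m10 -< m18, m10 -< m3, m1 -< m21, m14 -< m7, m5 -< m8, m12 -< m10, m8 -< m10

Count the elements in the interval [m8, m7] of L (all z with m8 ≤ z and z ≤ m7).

12

The interval [m8, m7] = {m1, m10, m11, m13, m14, m15, m17, m18, m21, m3, m7, m8}, which has 12 elements.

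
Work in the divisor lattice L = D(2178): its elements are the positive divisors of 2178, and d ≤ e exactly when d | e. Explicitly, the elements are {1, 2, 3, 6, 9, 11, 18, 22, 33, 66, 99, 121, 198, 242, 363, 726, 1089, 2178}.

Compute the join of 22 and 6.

66

In the divisibility order, the join is the least common multiple: lcm(22, 6) = 66.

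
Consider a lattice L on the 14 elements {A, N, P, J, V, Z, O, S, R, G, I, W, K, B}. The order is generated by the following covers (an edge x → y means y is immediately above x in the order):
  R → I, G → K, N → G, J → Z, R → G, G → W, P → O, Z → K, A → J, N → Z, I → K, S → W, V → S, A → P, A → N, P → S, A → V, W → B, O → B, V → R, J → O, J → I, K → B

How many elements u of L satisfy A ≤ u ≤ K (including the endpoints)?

The interval [A, K] = {A, G, I, J, K, N, R, V, Z}, which has 9 elements.

9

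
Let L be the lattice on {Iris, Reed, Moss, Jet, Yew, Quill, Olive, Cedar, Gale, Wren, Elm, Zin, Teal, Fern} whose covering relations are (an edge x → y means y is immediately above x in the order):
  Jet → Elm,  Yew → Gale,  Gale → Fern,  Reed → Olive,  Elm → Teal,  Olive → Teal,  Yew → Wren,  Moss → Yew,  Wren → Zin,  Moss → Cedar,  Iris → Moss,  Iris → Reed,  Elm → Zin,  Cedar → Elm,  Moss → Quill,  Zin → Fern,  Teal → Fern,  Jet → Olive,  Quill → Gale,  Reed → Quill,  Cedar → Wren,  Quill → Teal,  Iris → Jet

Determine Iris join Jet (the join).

Jet

Common upper bounds of {Iris, Jet}: Elm, Fern, Jet, Olive, Teal, Zin.
The least among these is Jet.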